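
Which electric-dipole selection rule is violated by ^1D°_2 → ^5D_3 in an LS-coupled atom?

Parity must change: odd → even — satisfied.
ΔS = 0: S: 0 → 2 — violated.
ΔL = 0, ±1 (not L=0↔0): L: 2 → 2, ΔL = +0 — satisfied.
ΔJ = 0, ±1 (not J=0↔0): J: 2 → 3, ΔJ = +1 — satisfied.

the ΔS = 0 rule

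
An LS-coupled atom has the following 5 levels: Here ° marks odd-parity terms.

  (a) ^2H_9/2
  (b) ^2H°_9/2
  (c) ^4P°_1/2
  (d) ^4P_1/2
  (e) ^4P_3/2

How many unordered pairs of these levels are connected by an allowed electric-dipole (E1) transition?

3

(a)–(b): allowed.
(a)–(c): forbidden (ΔS, ΔL, ΔJ).
(a)–(d): forbidden (parity, ΔS, ΔL, ΔJ).
(a)–(e): forbidden (parity, ΔS, ΔL, ΔJ).
(b)–(c): forbidden (parity, ΔS, ΔL, ΔJ).
(b)–(d): forbidden (ΔS, ΔL, ΔJ).
(b)–(e): forbidden (ΔS, ΔL, ΔJ).
(c)–(d): allowed.
(c)–(e): allowed.
(d)–(e): forbidden (parity).
Allowed pairs: 3 of 10.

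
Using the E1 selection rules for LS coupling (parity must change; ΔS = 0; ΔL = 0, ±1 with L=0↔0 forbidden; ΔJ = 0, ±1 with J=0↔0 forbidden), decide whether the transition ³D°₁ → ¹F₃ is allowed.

Reading off the term symbols: S 1→0, L 2→3, J 1→3, parity odd→even.
Parity must change: odd → even — ok.
ΔS = 0: S: 1 → 0 — fails.
ΔL = 0, ±1 (not L=0↔0): L: 2 → 3, ΔL = +1 — ok.
ΔJ = 0, ±1 (not J=0↔0): J: 1 → 3, ΔJ = +2 — fails.
Rule(s) violated: ΔS, ΔJ.

forbidden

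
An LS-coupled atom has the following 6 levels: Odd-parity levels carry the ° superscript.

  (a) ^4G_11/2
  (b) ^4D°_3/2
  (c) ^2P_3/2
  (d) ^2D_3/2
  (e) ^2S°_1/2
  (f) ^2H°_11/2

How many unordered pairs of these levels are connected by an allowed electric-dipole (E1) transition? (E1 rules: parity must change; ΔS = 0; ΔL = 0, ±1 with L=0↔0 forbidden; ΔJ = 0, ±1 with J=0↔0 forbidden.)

(a)–(b): forbidden (ΔL, ΔJ).
(a)–(c): forbidden (parity, ΔS, ΔL, ΔJ).
(a)–(d): forbidden (parity, ΔS, ΔL, ΔJ).
(a)–(e): forbidden (ΔS, ΔL, ΔJ).
(a)–(f): forbidden (ΔS).
(b)–(c): forbidden (ΔS).
(b)–(d): forbidden (ΔS).
(b)–(e): forbidden (parity, ΔS, ΔL).
(b)–(f): forbidden (parity, ΔS, ΔL, ΔJ).
(c)–(d): forbidden (parity).
(c)–(e): allowed.
(c)–(f): forbidden (ΔL, ΔJ).
(d)–(e): forbidden (ΔL).
(d)–(f): forbidden (ΔL, ΔJ).
(e)–(f): forbidden (parity, ΔL, ΔJ).
Allowed pairs: 1 of 15.

1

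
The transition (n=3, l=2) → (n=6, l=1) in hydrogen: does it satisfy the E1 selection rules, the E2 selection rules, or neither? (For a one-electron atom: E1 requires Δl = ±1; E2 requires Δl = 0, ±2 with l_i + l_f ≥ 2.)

E1

Δl = 1 − 2 = -1; l_i + l_f = 3.
E1 (Δl = ±1): satisfied.
E2 (Δl = 0,±2, l_i+l_f ≥ 2): not satisfied.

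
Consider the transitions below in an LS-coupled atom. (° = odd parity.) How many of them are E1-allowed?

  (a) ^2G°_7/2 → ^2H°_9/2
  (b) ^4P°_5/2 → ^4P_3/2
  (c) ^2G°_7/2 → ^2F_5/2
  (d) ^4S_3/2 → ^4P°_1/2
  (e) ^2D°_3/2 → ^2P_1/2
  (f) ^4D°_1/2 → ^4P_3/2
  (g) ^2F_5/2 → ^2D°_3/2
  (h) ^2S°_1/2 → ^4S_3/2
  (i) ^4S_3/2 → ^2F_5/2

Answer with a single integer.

(a) forbidden (parity fails)
(b) allowed
(c) allowed
(d) allowed
(e) allowed
(f) allowed
(g) allowed
(h) forbidden (ΔS, ΔL fail)
(i) forbidden (parity, ΔS, ΔL fail)
Total allowed: 6 of 9.

6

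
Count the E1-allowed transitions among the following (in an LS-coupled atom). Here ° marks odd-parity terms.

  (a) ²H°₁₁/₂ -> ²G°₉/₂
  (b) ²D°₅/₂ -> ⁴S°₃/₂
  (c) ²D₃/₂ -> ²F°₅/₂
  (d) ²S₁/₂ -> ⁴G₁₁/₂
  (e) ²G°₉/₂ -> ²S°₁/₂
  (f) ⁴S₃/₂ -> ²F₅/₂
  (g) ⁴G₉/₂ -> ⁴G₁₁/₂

(a) forbidden (parity fails)
(b) forbidden (parity, ΔS, ΔL fail)
(c) allowed
(d) forbidden (parity, ΔS, ΔL, ΔJ fail)
(e) forbidden (parity, ΔL, ΔJ fail)
(f) forbidden (parity, ΔS, ΔL fail)
(g) forbidden (parity fails)
Total allowed: 1 of 7.

1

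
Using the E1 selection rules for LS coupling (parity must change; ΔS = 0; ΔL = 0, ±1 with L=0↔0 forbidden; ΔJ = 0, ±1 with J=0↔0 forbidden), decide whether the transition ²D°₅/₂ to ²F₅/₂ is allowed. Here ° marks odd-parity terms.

Initial level: S=1/2, L=2, J=5/2, parity odd. Final level: S=1/2, L=3, J=5/2, parity even.
Parity must change: odd → even — passes.
ΔL = 0, ±1 (not L=0↔0): L: 2 → 3, ΔL = +1 — passes.
ΔS = 0: S: 1/2 → 1/2 — passes.
ΔJ = 0, ±1 (not J=0↔0): J: 5/2 → 5/2, ΔJ = +0 — passes.
All four E1 rules are satisfied.

allowed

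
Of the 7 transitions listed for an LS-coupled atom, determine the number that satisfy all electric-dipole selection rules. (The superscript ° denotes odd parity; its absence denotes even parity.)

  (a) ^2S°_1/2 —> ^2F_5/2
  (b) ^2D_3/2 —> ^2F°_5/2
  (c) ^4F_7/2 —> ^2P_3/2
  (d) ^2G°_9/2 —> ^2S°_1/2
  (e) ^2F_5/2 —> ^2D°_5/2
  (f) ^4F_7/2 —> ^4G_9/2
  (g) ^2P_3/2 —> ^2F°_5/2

(a) forbidden (ΔL, ΔJ fail)
(b) allowed
(c) forbidden (parity, ΔS, ΔL, ΔJ fail)
(d) forbidden (parity, ΔL, ΔJ fail)
(e) allowed
(f) forbidden (parity fails)
(g) forbidden (ΔL fails)
Total allowed: 2 of 7.

2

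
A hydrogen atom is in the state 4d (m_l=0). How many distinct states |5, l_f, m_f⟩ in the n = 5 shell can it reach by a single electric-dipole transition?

6

E1 requires Δl = ±1, so l_f ∈ {1, 3}; with 0 ≤ l_f ≤ n_f−1 = 4, the allowed l_f values are {1, 3}.
For l_f = 1: m_f ∈ {m_i−1, m_i, m_i+1} ∩ [−1, 1] = {-1, 0, 1} → 3 states.
For l_f = 3: m_f ∈ {m_i−1, m_i, m_i+1} ∩ [−3, 3] = {-1, 0, 1} → 3 states.
Total: 6.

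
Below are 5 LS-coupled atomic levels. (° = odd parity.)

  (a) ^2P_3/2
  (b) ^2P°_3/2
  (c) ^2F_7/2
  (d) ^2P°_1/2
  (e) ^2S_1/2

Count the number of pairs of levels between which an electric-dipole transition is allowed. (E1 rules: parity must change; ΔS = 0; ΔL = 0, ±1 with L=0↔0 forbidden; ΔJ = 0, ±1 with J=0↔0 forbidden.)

4

(a)–(b): allowed.
(a)–(c): forbidden (parity, ΔL, ΔJ).
(a)–(d): allowed.
(a)–(e): forbidden (parity).
(b)–(c): forbidden (ΔL, ΔJ).
(b)–(d): forbidden (parity).
(b)–(e): allowed.
(c)–(d): forbidden (ΔL, ΔJ).
(c)–(e): forbidden (parity, ΔL, ΔJ).
(d)–(e): allowed.
Allowed pairs: 4 of 10.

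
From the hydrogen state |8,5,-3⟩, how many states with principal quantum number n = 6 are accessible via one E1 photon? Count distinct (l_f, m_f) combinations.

E1 requires Δl = ±1, so l_f ∈ {4, 6}; with 0 ≤ l_f ≤ n_f−1 = 5, the allowed l_f values are {4}.
For l_f = 4: m_f ∈ {m_i−1, m_i, m_i+1} ∩ [−4, 4] = {-4, -3, -2} → 3 states.
Total: 3.

3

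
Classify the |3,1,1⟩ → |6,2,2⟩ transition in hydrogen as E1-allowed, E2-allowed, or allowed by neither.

E1

Δl = 2 − 1 = +1; l_i + l_f = 3.
Δm_l = +1.
E1 (Δl = ±1, |Δm_l| ≤ 1): satisfied.
E2 (Δl = 0,±2, l_i+l_f ≥ 2, |Δm_l| ≤ 2): not satisfied.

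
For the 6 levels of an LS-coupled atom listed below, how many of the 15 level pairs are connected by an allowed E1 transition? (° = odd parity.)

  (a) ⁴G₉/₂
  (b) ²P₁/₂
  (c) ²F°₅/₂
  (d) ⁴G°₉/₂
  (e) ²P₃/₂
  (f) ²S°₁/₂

(a)–(b): forbidden (parity, ΔS, ΔL, ΔJ).
(a)–(c): forbidden (ΔS, ΔJ).
(a)–(d): allowed.
(a)–(e): forbidden (parity, ΔS, ΔL, ΔJ).
(a)–(f): forbidden (ΔS, ΔL, ΔJ).
(b)–(c): forbidden (ΔL, ΔJ).
(b)–(d): forbidden (ΔS, ΔL, ΔJ).
(b)–(e): forbidden (parity).
(b)–(f): allowed.
(c)–(d): forbidden (parity, ΔS, ΔJ).
(c)–(e): forbidden (ΔL).
(c)–(f): forbidden (parity, ΔL, ΔJ).
(d)–(e): forbidden (ΔS, ΔL, ΔJ).
(d)–(f): forbidden (parity, ΔS, ΔL, ΔJ).
(e)–(f): allowed.
Allowed pairs: 3 of 15.

3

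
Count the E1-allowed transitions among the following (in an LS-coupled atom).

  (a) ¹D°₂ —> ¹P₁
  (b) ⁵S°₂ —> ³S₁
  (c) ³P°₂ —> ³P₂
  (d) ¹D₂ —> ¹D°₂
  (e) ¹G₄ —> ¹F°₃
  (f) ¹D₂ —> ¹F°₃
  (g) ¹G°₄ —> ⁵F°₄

(a) allowed
(b) forbidden (ΔS, ΔL fail)
(c) allowed
(d) allowed
(e) allowed
(f) allowed
(g) forbidden (parity, ΔS fail)
Total allowed: 5 of 7.

5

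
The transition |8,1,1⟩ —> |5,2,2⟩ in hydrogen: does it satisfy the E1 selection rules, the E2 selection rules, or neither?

Δl = 2 − 1 = +1; l_i + l_f = 3.
Δm_l = +1.
E1 (Δl = ±1, |Δm_l| ≤ 1): satisfied.
E2 (Δl = 0,±2, l_i+l_f ≥ 2, |Δm_l| ≤ 2): not satisfied.

E1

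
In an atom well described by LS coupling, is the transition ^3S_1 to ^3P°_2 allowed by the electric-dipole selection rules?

allowed

Parity must change: even → odd — passes.
ΔS = 0: S: 1 → 1 — passes.
ΔL = 0, ±1 (not L=0↔0): L: 0 → 1, ΔL = +1 — passes.
ΔJ = 0, ±1 (not J=0↔0): J: 1 → 2, ΔJ = +1 — passes.
All four E1 rules are satisfied.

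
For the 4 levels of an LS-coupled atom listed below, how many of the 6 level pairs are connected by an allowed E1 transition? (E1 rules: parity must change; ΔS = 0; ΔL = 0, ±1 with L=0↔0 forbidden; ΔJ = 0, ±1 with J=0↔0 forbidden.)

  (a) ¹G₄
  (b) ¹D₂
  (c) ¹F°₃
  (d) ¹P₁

2

(a)–(b): forbidden (parity, ΔL, ΔJ).
(a)–(c): allowed.
(a)–(d): forbidden (parity, ΔL, ΔJ).
(b)–(c): allowed.
(b)–(d): forbidden (parity).
(c)–(d): forbidden (ΔL, ΔJ).
Allowed pairs: 2 of 6.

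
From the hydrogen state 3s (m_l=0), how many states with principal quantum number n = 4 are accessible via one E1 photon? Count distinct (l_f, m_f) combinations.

3

E1 requires Δl = ±1, so l_f ∈ {-1, 1}; with 0 ≤ l_f ≤ n_f−1 = 3, the allowed l_f values are {1}.
For l_f = 1: m_f ∈ {m_i−1, m_i, m_i+1} ∩ [−1, 1] = {-1, 0, 1} → 3 states.
Total: 3.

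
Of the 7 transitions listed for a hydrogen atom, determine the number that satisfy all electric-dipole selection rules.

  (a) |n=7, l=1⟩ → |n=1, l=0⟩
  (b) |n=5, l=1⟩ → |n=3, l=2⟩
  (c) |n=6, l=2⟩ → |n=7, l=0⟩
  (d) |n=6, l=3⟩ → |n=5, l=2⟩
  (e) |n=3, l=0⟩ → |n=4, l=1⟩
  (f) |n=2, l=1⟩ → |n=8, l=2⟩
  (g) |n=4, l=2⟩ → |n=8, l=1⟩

(a) allowed
(b) allowed
(c) forbidden — Δl = -2 (E1 requires Δl = ±1)
(d) allowed
(e) allowed
(f) allowed
(g) allowed
Total allowed: 6 of 7.

6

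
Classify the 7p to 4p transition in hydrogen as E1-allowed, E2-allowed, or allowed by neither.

Δl = 1 − 1 = +0; l_i + l_f = 2.
E1 (Δl = ±1): not satisfied.
E2 (Δl = 0,±2, l_i+l_f ≥ 2): satisfied.

E2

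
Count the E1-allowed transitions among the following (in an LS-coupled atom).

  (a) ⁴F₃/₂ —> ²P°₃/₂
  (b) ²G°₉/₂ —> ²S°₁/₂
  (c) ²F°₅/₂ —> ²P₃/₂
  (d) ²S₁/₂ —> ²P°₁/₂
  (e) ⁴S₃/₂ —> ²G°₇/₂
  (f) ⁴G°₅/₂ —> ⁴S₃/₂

(a) forbidden (ΔS, ΔL fail)
(b) forbidden (parity, ΔL, ΔJ fail)
(c) forbidden (ΔL fails)
(d) allowed
(e) forbidden (ΔS, ΔL, ΔJ fail)
(f) forbidden (ΔL fails)
Total allowed: 1 of 6.

1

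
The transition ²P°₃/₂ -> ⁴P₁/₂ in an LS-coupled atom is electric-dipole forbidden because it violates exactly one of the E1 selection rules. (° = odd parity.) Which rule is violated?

the ΔS = 0 rule

Initial level: S=1/2, L=1, J=3/2, parity odd. Final level: S=3/2, L=1, J=1/2, parity even.
Parity must change: odd → even — passes.
ΔS = 0: S: 1/2 → 3/2 — fails.
ΔL = 0, ±1 (not L=0↔0): L: 1 → 1, ΔL = +0 — passes.
ΔJ = 0, ±1 (not J=0↔0): J: 3/2 → 1/2, ΔJ = -1 — passes.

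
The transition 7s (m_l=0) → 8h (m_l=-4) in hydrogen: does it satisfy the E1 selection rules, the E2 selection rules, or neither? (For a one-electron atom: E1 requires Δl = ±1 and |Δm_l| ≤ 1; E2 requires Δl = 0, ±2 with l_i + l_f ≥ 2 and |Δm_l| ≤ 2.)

Δl = 5 − 0 = +5; l_i + l_f = 5.
Δm_l = -4.
E1 (Δl = ±1, |Δm_l| ≤ 1): not satisfied.
E2 (Δl = 0,±2, l_i+l_f ≥ 2, |Δm_l| ≤ 2): not satisfied.

neither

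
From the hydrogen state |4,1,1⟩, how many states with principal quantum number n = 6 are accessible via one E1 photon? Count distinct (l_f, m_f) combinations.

E1 requires Δl = ±1, so l_f ∈ {0, 2}; with 0 ≤ l_f ≤ n_f−1 = 5, the allowed l_f values are {0, 2}.
For l_f = 0: m_f ∈ {m_i−1, m_i, m_i+1} ∩ [−0, 0] = {0} → 1 state.
For l_f = 2: m_f ∈ {m_i−1, m_i, m_i+1} ∩ [−2, 2] = {0, 1, 2} → 3 states.
Total: 4.

4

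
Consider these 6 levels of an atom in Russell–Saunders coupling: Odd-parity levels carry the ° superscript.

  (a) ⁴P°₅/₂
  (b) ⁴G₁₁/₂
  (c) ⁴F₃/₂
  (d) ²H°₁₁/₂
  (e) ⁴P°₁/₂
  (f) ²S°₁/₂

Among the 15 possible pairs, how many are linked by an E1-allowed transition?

0

(a)–(b): forbidden (ΔL, ΔJ).
(a)–(c): forbidden (ΔL).
(a)–(d): forbidden (parity, ΔS, ΔL, ΔJ).
(a)–(e): forbidden (parity, ΔJ).
(a)–(f): forbidden (parity, ΔS, ΔJ).
(b)–(c): forbidden (parity, ΔJ).
(b)–(d): forbidden (ΔS).
(b)–(e): forbidden (ΔL, ΔJ).
(b)–(f): forbidden (ΔS, ΔL, ΔJ).
(c)–(d): forbidden (ΔS, ΔL, ΔJ).
(c)–(e): forbidden (ΔL).
(c)–(f): forbidden (ΔS, ΔL).
(d)–(e): forbidden (parity, ΔS, ΔL, ΔJ).
(d)–(f): forbidden (parity, ΔL, ΔJ).
(e)–(f): forbidden (parity, ΔS).
Allowed pairs: 0 of 15.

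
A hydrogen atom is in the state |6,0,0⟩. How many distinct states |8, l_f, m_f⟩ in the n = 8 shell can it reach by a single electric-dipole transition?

E1 requires Δl = ±1, so l_f ∈ {-1, 1}; with 0 ≤ l_f ≤ n_f−1 = 7, the allowed l_f values are {1}.
For l_f = 1: m_f ∈ {m_i−1, m_i, m_i+1} ∩ [−1, 1] = {-1, 0, 1} → 3 states.
Total: 3.

3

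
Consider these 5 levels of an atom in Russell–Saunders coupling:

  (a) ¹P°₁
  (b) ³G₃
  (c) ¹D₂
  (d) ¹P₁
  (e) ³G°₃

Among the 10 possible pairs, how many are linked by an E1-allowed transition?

3

(a)–(b): forbidden (ΔS, ΔL, ΔJ).
(a)–(c): allowed.
(a)–(d): allowed.
(a)–(e): forbidden (parity, ΔS, ΔL, ΔJ).
(b)–(c): forbidden (parity, ΔS, ΔL).
(b)–(d): forbidden (parity, ΔS, ΔL, ΔJ).
(b)–(e): allowed.
(c)–(d): forbidden (parity).
(c)–(e): forbidden (ΔS, ΔL).
(d)–(e): forbidden (ΔS, ΔL, ΔJ).
Allowed pairs: 3 of 10.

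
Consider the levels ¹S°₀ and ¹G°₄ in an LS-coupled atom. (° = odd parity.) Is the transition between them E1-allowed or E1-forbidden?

Parity must change: odd → odd — fails.
ΔS = 0: S: 0 → 0 — ok.
ΔL = 0, ±1 (not L=0↔0): L: 0 → 4, ΔL = +4 — fails.
ΔJ = 0, ±1 (not J=0↔0): J: 0 → 4, ΔJ = +4 — fails.
Rule(s) violated: parity, ΔL, ΔJ.

forbidden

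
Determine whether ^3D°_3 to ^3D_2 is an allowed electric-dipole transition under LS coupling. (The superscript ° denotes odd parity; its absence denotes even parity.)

Reading off the term symbols: S 1→1, L 2→2, J 3→2, parity odd→even.
Parity must change: odd → even — ✓.
ΔS = 0: S: 1 → 1 — ✓.
ΔL = 0, ±1 (not L=0↔0): L: 2 → 2, ΔL = +0 — ✓.
ΔJ = 0, ±1 (not J=0↔0): J: 3 → 2, ΔJ = -1 — ✓.
All four E1 rules are satisfied.

allowed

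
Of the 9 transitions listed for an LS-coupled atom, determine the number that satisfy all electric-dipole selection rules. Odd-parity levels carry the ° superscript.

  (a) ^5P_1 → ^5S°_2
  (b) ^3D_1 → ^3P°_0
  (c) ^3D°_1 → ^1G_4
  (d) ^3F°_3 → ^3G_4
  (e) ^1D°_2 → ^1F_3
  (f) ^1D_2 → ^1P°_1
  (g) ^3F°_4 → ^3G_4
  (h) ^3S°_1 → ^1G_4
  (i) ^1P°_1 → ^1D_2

7

(a) allowed
(b) allowed
(c) forbidden (ΔS, ΔL, ΔJ fail)
(d) allowed
(e) allowed
(f) allowed
(g) allowed
(h) forbidden (ΔS, ΔL, ΔJ fail)
(i) allowed
Total allowed: 7 of 9.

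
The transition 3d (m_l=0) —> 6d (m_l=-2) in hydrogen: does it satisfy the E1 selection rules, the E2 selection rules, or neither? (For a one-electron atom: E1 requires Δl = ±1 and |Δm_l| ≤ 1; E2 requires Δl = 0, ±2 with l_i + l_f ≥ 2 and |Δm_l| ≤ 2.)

Δl = 2 − 2 = +0; l_i + l_f = 4.
Δm_l = -2.
E1 (Δl = ±1, |Δm_l| ≤ 1): not satisfied.
E2 (Δl = 0,±2, l_i+l_f ≥ 2, |Δm_l| ≤ 2): satisfied.

E2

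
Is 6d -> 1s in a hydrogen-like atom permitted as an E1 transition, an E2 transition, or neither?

Δl = 0 − 2 = -2; l_i + l_f = 2.
E1 (Δl = ±1): not satisfied.
E2 (Δl = 0,±2, l_i+l_f ≥ 2): satisfied.

E2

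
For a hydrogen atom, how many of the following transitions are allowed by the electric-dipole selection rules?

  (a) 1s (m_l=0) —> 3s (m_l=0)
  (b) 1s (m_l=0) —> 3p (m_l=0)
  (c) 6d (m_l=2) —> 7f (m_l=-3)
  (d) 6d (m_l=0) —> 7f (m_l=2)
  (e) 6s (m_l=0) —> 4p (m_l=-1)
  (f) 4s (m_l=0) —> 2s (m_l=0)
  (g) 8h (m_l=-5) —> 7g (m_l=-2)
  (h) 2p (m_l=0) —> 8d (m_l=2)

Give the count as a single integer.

2

(a) forbidden — Δl = +0 (E1 requires Δl = ±1)
(b) allowed
(c) forbidden — Δm_l = -5 (E1 requires Δm_l = 0, ±1)
(d) forbidden — Δm_l = +2 (E1 requires Δm_l = 0, ±1)
(e) allowed
(f) forbidden — Δl = +0 (E1 requires Δl = ±1)
(g) forbidden — Δm_l = +3 (E1 requires Δm_l = 0, ±1)
(h) forbidden — Δm_l = +2 (E1 requires Δm_l = 0, ±1)
Total allowed: 2 of 8.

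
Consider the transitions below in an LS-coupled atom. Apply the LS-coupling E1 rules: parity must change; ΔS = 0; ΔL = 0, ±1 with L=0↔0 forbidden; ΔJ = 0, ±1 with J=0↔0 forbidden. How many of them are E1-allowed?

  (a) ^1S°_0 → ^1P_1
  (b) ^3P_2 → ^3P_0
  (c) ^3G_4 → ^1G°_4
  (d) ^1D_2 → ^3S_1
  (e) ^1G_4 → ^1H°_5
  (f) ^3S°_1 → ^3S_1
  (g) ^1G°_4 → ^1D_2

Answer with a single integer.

(a) allowed
(b) forbidden (parity, ΔJ fail)
(c) forbidden (ΔS fails)
(d) forbidden (parity, ΔS, ΔL fail)
(e) allowed
(f) forbidden (ΔL fails)
(g) forbidden (ΔL, ΔJ fail)
Total allowed: 2 of 7.

2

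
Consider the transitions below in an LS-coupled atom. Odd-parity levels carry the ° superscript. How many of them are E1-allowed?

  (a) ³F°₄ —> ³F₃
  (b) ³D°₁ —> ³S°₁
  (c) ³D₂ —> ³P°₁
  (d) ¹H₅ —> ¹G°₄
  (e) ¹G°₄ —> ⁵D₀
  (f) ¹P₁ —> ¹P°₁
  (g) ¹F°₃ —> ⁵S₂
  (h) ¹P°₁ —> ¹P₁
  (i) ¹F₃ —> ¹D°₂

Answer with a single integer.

6

(a) allowed
(b) forbidden (parity, ΔL fail)
(c) allowed
(d) allowed
(e) forbidden (ΔS, ΔL, ΔJ fail)
(f) allowed
(g) forbidden (ΔS, ΔL fail)
(h) allowed
(i) allowed
Total allowed: 6 of 9.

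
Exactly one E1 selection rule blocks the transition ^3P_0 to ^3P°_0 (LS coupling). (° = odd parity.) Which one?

the J=0 ↔ J=0 exclusion

Parity must change: even → odd — ✓.
ΔS = 0: S: 1 → 1 — ✓.
ΔL = 0, ±1 (not L=0↔0): L: 1 → 1, ΔL = +0 — ✓.
ΔJ = 0, ±1 (not J=0↔0): J: 0 → 0, ΔJ = +0 — ✗.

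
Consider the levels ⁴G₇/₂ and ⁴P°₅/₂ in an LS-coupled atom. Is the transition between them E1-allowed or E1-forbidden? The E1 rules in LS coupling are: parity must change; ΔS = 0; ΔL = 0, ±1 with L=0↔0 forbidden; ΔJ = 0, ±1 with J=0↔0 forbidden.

forbidden

Reading off the term symbols: S 3/2→3/2, L 4→1, J 7/2→5/2, parity even→odd.
Parity must change: even → odd — satisfied.
ΔS = 0: S: 3/2 → 3/2 — satisfied.
ΔL = 0, ±1 (not L=0↔0): L: 4 → 1, ΔL = -3 — violated.
ΔJ = 0, ±1 (not J=0↔0): J: 7/2 → 5/2, ΔJ = -1 — satisfied.
Rule(s) violated: ΔL.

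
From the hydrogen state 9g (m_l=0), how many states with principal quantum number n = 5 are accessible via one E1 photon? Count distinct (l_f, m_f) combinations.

E1 requires Δl = ±1, so l_f ∈ {3, 5}; with 0 ≤ l_f ≤ n_f−1 = 4, the allowed l_f values are {3}.
For l_f = 3: m_f ∈ {m_i−1, m_i, m_i+1} ∩ [−3, 3] = {-1, 0, 1} → 3 states.
Total: 3.

3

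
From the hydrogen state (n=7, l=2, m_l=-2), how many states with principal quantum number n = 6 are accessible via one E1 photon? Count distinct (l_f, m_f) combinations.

E1 requires Δl = ±1, so l_f ∈ {1, 3}; with 0 ≤ l_f ≤ n_f−1 = 5, the allowed l_f values are {1, 3}.
For l_f = 1: m_f ∈ {m_i−1, m_i, m_i+1} ∩ [−1, 1] = {-1} → 1 state.
For l_f = 3: m_f ∈ {m_i−1, m_i, m_i+1} ∩ [−3, 3] = {-3, -2, -1} → 3 states.
Total: 4.

4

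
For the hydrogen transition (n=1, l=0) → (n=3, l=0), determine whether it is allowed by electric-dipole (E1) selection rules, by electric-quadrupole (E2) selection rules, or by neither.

Δl = 0 − 0 = +0; l_i + l_f = 0.
E1 (Δl = ±1): not satisfied.
E2 (Δl = 0,±2, l_i+l_f ≥ 2): not satisfied.

neither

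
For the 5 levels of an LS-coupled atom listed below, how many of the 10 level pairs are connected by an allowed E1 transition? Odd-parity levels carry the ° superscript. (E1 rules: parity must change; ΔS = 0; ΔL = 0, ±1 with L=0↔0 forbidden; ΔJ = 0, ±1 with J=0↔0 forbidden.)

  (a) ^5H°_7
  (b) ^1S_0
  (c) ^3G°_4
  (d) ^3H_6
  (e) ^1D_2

0

(a)–(b): forbidden (ΔS, ΔL, ΔJ).
(a)–(c): forbidden (parity, ΔS, ΔJ).
(a)–(d): forbidden (ΔS).
(a)–(e): forbidden (ΔS, ΔL, ΔJ).
(b)–(c): forbidden (ΔS, ΔL, ΔJ).
(b)–(d): forbidden (parity, ΔS, ΔL, ΔJ).
(b)–(e): forbidden (parity, ΔL, ΔJ).
(c)–(d): forbidden (ΔJ).
(c)–(e): forbidden (ΔS, ΔL, ΔJ).
(d)–(e): forbidden (parity, ΔS, ΔL, ΔJ).
Allowed pairs: 0 of 10.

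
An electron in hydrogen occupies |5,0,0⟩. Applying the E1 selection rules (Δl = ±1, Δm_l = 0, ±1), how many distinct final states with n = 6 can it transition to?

E1 requires Δl = ±1, so l_f ∈ {-1, 1}; with 0 ≤ l_f ≤ n_f−1 = 5, the allowed l_f values are {1}.
For l_f = 1: m_f ∈ {m_i−1, m_i, m_i+1} ∩ [−1, 1] = {-1, 0, 1} → 3 states.
Total: 3.

3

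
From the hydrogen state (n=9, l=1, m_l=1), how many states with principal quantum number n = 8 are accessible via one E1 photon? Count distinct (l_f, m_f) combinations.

4

E1 requires Δl = ±1, so l_f ∈ {0, 2}; with 0 ≤ l_f ≤ n_f−1 = 7, the allowed l_f values are {0, 2}.
For l_f = 0: m_f ∈ {m_i−1, m_i, m_i+1} ∩ [−0, 0] = {0} → 1 state.
For l_f = 2: m_f ∈ {m_i−1, m_i, m_i+1} ∩ [−2, 2] = {0, 1, 2} → 3 states.
Total: 4.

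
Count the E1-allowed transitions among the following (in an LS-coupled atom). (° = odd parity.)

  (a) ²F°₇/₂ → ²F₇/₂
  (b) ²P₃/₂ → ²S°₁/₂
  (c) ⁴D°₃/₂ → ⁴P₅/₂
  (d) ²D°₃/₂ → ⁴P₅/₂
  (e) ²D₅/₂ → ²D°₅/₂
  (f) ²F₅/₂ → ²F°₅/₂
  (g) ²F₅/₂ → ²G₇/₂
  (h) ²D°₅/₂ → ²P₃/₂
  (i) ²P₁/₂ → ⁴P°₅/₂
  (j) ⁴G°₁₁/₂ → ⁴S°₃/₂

(a) allowed
(b) allowed
(c) allowed
(d) forbidden (ΔS fails)
(e) allowed
(f) allowed
(g) forbidden (parity fails)
(h) allowed
(i) forbidden (ΔS, ΔJ fail)
(j) forbidden (parity, ΔL, ΔJ fail)
Total allowed: 6 of 10.

6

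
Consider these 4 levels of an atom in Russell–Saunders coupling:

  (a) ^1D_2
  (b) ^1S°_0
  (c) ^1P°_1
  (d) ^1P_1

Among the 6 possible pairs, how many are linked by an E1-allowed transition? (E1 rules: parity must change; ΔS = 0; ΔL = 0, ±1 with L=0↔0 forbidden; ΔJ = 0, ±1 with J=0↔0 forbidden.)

(a)–(b): forbidden (ΔL, ΔJ).
(a)–(c): allowed.
(a)–(d): forbidden (parity).
(b)–(c): forbidden (parity).
(b)–(d): allowed.
(c)–(d): allowed.
Allowed pairs: 3 of 6.

3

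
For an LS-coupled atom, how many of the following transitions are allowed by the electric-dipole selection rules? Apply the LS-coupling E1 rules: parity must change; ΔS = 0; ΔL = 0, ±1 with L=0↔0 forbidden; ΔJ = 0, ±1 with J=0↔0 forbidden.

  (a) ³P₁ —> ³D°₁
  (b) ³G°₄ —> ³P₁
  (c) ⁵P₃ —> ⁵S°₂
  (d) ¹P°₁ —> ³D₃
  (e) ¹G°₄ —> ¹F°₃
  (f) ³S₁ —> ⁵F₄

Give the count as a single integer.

2

(a) allowed
(b) forbidden (ΔL, ΔJ fail)
(c) allowed
(d) forbidden (ΔS, ΔJ fail)
(e) forbidden (parity fails)
(f) forbidden (parity, ΔS, ΔL, ΔJ fail)
Total allowed: 2 of 6.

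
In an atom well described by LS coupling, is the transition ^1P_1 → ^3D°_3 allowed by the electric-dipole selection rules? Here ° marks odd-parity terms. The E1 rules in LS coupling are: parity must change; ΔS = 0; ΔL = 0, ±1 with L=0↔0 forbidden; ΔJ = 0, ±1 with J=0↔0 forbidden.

forbidden

Reading off the term symbols: S 0→1, L 1→2, J 1→3, parity even→odd.
Parity must change: even → odd — satisfied.
ΔL = 0, ±1 (not L=0↔0): L: 1 → 2, ΔL = +1 — satisfied.
ΔS = 0: S: 0 → 1 — violated.
ΔJ = 0, ±1 (not J=0↔0): J: 1 → 3, ΔJ = +2 — violated.
Rule(s) violated: ΔS, ΔJ.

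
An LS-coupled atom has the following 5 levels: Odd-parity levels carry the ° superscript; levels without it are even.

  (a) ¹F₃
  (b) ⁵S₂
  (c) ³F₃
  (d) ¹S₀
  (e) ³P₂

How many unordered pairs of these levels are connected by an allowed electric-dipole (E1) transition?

0

(a)–(b): forbidden (parity, ΔS, ΔL).
(a)–(c): forbidden (parity, ΔS).
(a)–(d): forbidden (parity, ΔL, ΔJ).
(a)–(e): forbidden (parity, ΔS, ΔL).
(b)–(c): forbidden (parity, ΔS, ΔL).
(b)–(d): forbidden (parity, ΔS, ΔL, ΔJ).
(b)–(e): forbidden (parity, ΔS).
(c)–(d): forbidden (parity, ΔS, ΔL, ΔJ).
(c)–(e): forbidden (parity, ΔL).
(d)–(e): forbidden (parity, ΔS, ΔJ).
Allowed pairs: 0 of 10.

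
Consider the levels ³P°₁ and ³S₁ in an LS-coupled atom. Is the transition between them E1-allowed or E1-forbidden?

allowed

Parity must change: odd → even — satisfied.
ΔS = 0: S: 1 → 1 — satisfied.
ΔL = 0, ±1 (not L=0↔0): L: 1 → 0, ΔL = -1 — satisfied.
ΔJ = 0, ±1 (not J=0↔0): J: 1 → 1, ΔJ = +0 — satisfied.
All four E1 rules are satisfied.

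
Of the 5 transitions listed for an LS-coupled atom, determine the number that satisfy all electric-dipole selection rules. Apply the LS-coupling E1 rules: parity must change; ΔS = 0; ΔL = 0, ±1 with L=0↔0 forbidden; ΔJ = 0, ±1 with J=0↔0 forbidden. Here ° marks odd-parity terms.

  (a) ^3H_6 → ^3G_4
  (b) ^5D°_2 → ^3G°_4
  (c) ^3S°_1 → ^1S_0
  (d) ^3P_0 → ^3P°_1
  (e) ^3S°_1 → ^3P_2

(a) forbidden (parity, ΔJ fail)
(b) forbidden (parity, ΔS, ΔL, ΔJ fail)
(c) forbidden (ΔS, ΔL fail)
(d) allowed
(e) allowed
Total allowed: 2 of 5.

2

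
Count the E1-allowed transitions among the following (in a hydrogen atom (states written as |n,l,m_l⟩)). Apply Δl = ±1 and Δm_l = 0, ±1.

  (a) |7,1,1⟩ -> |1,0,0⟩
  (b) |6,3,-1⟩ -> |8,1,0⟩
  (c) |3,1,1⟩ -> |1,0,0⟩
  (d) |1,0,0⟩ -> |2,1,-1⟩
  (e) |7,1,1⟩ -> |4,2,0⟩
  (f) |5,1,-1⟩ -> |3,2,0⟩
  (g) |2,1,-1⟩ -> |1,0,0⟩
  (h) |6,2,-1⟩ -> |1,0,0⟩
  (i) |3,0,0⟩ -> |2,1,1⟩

7

(a) allowed
(b) forbidden — Δl = -2 (E1 requires Δl = ±1)
(c) allowed
(d) allowed
(e) allowed
(f) allowed
(g) allowed
(h) forbidden — Δl = -2 (E1 requires Δl = ±1)
(i) allowed
Total allowed: 7 of 9.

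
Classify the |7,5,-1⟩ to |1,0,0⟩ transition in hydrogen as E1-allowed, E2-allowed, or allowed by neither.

neither

Δl = 0 − 5 = -5; l_i + l_f = 5.
Δm_l = +1.
E1 (Δl = ±1, |Δm_l| ≤ 1): not satisfied.
E2 (Δl = 0,±2, l_i+l_f ≥ 2, |Δm_l| ≤ 2): not satisfied.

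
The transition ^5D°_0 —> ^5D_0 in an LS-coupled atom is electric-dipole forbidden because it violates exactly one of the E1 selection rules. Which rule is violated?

Parity must change: odd → even — ✓.
ΔS = 0: S: 2 → 2 — ✓.
ΔL = 0, ±1 (not L=0↔0): L: 2 → 2, ΔL = +0 — ✓.
ΔJ = 0, ±1 (not J=0↔0): J: 0 → 0, ΔJ = +0 — ✗.

the J=0 ↔ J=0 exclusion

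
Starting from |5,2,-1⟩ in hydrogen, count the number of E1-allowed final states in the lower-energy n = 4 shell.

E1 requires Δl = ±1, so l_f ∈ {1, 3}; with 0 ≤ l_f ≤ n_f−1 = 3, the allowed l_f values are {1, 3}.
For l_f = 1: m_f ∈ {m_i−1, m_i, m_i+1} ∩ [−1, 1] = {-1, 0} → 2 states.
For l_f = 3: m_f ∈ {m_i−1, m_i, m_i+1} ∩ [−3, 3] = {-2, -1, 0} → 3 states.
Total: 5.

5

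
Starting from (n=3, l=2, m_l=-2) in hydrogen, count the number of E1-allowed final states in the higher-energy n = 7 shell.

4

E1 requires Δl = ±1, so l_f ∈ {1, 3}; with 0 ≤ l_f ≤ n_f−1 = 6, the allowed l_f values are {1, 3}.
For l_f = 1: m_f ∈ {m_i−1, m_i, m_i+1} ∩ [−1, 1] = {-1} → 1 state.
For l_f = 3: m_f ∈ {m_i−1, m_i, m_i+1} ∩ [−3, 3] = {-3, -2, -1} → 3 states.
Total: 4.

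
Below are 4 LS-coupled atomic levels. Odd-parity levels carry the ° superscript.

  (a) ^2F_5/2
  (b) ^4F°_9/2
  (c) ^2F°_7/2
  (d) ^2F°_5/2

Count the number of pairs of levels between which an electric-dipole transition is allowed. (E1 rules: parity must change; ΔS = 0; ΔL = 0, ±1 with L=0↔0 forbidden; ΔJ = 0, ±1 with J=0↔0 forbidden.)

(a)–(b): forbidden (ΔS, ΔJ).
(a)–(c): allowed.
(a)–(d): allowed.
(b)–(c): forbidden (parity, ΔS).
(b)–(d): forbidden (parity, ΔS, ΔJ).
(c)–(d): forbidden (parity).
Allowed pairs: 2 of 6.

2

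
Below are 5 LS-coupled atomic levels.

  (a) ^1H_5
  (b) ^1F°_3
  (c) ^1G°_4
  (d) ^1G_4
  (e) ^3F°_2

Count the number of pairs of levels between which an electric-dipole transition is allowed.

3

(a)–(b): forbidden (ΔL, ΔJ).
(a)–(c): allowed.
(a)–(d): forbidden (parity).
(a)–(e): forbidden (ΔS, ΔL, ΔJ).
(b)–(c): forbidden (parity).
(b)–(d): allowed.
(b)–(e): forbidden (parity, ΔS).
(c)–(d): allowed.
(c)–(e): forbidden (parity, ΔS, ΔJ).
(d)–(e): forbidden (ΔS, ΔJ).
Allowed pairs: 3 of 10.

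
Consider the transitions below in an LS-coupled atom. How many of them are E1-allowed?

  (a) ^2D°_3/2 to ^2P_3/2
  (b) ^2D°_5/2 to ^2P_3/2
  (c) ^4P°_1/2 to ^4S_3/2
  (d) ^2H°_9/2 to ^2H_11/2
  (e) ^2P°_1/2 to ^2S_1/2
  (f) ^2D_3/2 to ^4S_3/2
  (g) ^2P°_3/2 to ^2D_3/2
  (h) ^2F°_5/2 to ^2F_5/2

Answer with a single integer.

(a) allowed
(b) allowed
(c) allowed
(d) allowed
(e) allowed
(f) forbidden (parity, ΔS, ΔL fail)
(g) allowed
(h) allowed
Total allowed: 7 of 8.

7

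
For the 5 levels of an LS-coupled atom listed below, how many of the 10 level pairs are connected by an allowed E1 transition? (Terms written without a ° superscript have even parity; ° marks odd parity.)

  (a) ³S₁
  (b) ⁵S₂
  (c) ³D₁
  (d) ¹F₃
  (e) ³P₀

(a)–(b): forbidden (parity, ΔS, ΔL).
(a)–(c): forbidden (parity, ΔL).
(a)–(d): forbidden (parity, ΔS, ΔL, ΔJ).
(a)–(e): forbidden (parity).
(b)–(c): forbidden (parity, ΔS, ΔL).
(b)–(d): forbidden (parity, ΔS, ΔL).
(b)–(e): forbidden (parity, ΔS, ΔJ).
(c)–(d): forbidden (parity, ΔS, ΔJ).
(c)–(e): forbidden (parity).
(d)–(e): forbidden (parity, ΔS, ΔL, ΔJ).
Allowed pairs: 0 of 10.

0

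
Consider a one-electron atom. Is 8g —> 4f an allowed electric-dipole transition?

l: 4 → 3 (Δl = -1). Δl = ±1 ✓.
All E1 selection rules are satisfied.

allowed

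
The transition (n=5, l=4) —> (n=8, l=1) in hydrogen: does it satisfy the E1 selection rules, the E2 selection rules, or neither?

Δl = 1 − 4 = -3; l_i + l_f = 5.
E1 (Δl = ±1): not satisfied.
E2 (Δl = 0,±2, l_i+l_f ≥ 2): not satisfied.

neither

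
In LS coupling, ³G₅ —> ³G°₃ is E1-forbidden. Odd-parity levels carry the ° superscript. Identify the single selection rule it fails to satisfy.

Initial level: S=1, L=4, J=5, parity even. Final level: S=1, L=4, J=3, parity odd.
ΔS = 0: S: 1 → 1 — ✓.
ΔL = 0, ±1 (not L=0↔0): L: 4 → 4, ΔL = +0 — ✓.
ΔJ = 0, ±1 (not J=0↔0): J: 5 → 3, ΔJ = -2 — ✗.
Parity must change: even → odd — ✓.

the ΔJ = 0, ±1 rule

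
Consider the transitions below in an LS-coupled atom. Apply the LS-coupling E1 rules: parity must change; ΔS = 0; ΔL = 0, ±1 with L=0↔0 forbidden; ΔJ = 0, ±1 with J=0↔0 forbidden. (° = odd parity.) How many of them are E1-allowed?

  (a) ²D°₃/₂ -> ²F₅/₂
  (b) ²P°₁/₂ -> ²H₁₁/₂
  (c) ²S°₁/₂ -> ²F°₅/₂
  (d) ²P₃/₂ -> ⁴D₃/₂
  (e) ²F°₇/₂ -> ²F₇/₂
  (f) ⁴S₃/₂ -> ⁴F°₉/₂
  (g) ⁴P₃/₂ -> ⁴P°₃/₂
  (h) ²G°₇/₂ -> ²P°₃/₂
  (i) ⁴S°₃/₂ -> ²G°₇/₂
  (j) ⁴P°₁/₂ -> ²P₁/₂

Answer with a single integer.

3

(a) allowed
(b) forbidden (ΔL, ΔJ fail)
(c) forbidden (parity, ΔL, ΔJ fail)
(d) forbidden (parity, ΔS fail)
(e) allowed
(f) forbidden (ΔL, ΔJ fail)
(g) allowed
(h) forbidden (parity, ΔL, ΔJ fail)
(i) forbidden (parity, ΔS, ΔL, ΔJ fail)
(j) forbidden (ΔS fails)
Total allowed: 3 of 10.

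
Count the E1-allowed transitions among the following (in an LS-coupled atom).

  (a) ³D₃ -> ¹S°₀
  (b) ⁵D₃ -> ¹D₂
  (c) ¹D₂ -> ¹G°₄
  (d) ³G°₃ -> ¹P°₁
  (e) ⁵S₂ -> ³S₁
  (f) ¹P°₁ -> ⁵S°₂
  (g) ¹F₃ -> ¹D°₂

(a) forbidden (ΔS, ΔL, ΔJ fail)
(b) forbidden (parity, ΔS fail)
(c) forbidden (ΔL, ΔJ fail)
(d) forbidden (parity, ΔS, ΔL, ΔJ fail)
(e) forbidden (parity, ΔS, ΔL fail)
(f) forbidden (parity, ΔS fail)
(g) allowed
Total allowed: 1 of 7.

1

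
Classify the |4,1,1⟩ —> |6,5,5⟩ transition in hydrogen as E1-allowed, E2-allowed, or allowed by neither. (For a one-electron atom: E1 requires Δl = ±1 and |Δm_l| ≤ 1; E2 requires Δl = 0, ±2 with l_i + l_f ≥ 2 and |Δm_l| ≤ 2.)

Δl = 5 − 1 = +4; l_i + l_f = 6.
Δm_l = +4.
E1 (Δl = ±1, |Δm_l| ≤ 1): not satisfied.
E2 (Δl = 0,±2, l_i+l_f ≥ 2, |Δm_l| ≤ 2): not satisfied.

neither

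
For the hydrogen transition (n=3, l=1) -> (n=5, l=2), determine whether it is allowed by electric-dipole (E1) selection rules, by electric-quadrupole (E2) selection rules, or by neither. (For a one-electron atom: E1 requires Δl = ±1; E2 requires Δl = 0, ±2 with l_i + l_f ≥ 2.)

E1

Δl = 2 − 1 = +1; l_i + l_f = 3.
E1 (Δl = ±1): satisfied.
E2 (Δl = 0,±2, l_i+l_f ≥ 2): not satisfied.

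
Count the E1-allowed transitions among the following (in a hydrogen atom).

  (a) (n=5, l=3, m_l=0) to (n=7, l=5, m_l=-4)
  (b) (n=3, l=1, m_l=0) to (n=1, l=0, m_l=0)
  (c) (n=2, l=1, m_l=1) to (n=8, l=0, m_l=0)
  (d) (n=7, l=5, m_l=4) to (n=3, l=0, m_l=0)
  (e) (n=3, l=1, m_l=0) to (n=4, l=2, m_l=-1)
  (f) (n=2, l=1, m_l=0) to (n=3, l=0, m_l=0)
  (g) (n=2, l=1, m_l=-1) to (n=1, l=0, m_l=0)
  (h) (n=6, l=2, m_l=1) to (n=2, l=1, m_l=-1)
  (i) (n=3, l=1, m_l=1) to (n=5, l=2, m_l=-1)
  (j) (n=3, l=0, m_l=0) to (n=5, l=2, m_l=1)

(a) forbidden — Δl = +2 (E1 requires Δl = ±1); Δm_l = -4 (E1 requires Δm_l = 0, ±1)
(b) allowed
(c) allowed
(d) forbidden — Δl = -5 (E1 requires Δl = ±1); Δm_l = -4 (E1 requires Δm_l = 0, ±1)
(e) allowed
(f) allowed
(g) allowed
(h) forbidden — Δm_l = -2 (E1 requires Δm_l = 0, ±1)
(i) forbidden — Δm_l = -2 (E1 requires Δm_l = 0, ±1)
(j) forbidden — Δl = +2 (E1 requires Δl = ±1)
Total allowed: 5 of 10.

5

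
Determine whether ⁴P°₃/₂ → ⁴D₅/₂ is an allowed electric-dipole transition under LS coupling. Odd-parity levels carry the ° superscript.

ΔS = 0: S: 3/2 → 3/2 — satisfied.
Parity must change: odd → even — satisfied.
ΔL = 0, ±1 (not L=0↔0): L: 1 → 2, ΔL = +1 — satisfied.
ΔJ = 0, ±1 (not J=0↔0): J: 3/2 → 5/2, ΔJ = +1 — satisfied.
All four E1 rules are satisfied.

allowed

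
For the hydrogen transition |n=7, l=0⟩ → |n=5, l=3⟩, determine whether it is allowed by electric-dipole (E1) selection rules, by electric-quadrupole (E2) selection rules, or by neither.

Δl = 3 − 0 = +3; l_i + l_f = 3.
E1 (Δl = ±1): not satisfied.
E2 (Δl = 0,±2, l_i+l_f ≥ 2): not satisfied.

neither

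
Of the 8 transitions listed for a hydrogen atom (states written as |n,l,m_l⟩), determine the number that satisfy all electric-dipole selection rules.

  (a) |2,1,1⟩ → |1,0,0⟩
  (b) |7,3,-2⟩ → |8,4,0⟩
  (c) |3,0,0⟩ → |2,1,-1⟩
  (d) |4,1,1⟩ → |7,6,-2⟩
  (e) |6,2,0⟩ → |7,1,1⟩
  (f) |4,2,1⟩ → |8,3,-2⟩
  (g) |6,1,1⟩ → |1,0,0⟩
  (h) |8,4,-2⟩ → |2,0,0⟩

4

(a) allowed
(b) forbidden — Δm_l = +2 (E1 requires Δm_l = 0, ±1)
(c) allowed
(d) forbidden — Δl = +5 (E1 requires Δl = ±1); Δm_l = -3 (E1 requires Δm_l = 0, ±1)
(e) allowed
(f) forbidden — Δm_l = -3 (E1 requires Δm_l = 0, ±1)
(g) allowed
(h) forbidden — Δl = -4 (E1 requires Δl = ±1); Δm_l = +2 (E1 requires Δm_l = 0, ±1)
Total allowed: 4 of 8.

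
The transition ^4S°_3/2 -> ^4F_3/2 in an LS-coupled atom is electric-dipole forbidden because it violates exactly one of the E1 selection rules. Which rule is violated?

the ΔL = 0, ±1 rule

Initial level: S=3/2, L=0, J=3/2, parity odd. Final level: S=3/2, L=3, J=3/2, parity even.
Parity must change: odd → even — satisfied.
ΔS = 0: S: 3/2 → 3/2 — satisfied.
ΔL = 0, ±1 (not L=0↔0): L: 0 → 3, ΔL = +3 — violated.
ΔJ = 0, ±1 (not J=0↔0): J: 3/2 → 3/2, ΔJ = +0 — satisfied.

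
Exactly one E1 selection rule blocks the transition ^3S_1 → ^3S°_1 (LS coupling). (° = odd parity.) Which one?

ΔL = 0, ±1 (not L=0↔0): L: 0 → 0, ΔL = +0 — ✗.
ΔS = 0: S: 1 → 1 — ✓.
Parity must change: even → odd — ✓.
ΔJ = 0, ±1 (not J=0↔0): J: 1 → 1, ΔJ = +0 — ✓.

the L=0 ↔ L=0 exclusion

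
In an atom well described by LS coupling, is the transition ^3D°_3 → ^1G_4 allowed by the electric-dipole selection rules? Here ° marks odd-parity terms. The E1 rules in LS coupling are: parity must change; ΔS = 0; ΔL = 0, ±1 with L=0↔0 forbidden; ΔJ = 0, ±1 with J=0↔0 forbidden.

forbidden

Reading off the term symbols: S 1→0, L 2→4, J 3→4, parity odd→even.
ΔS = 0: S: 1 → 0 — fails.
Parity must change: odd → even — passes.
ΔL = 0, ±1 (not L=0↔0): L: 2 → 4, ΔL = +2 — fails.
ΔJ = 0, ±1 (not J=0↔0): J: 3 → 4, ΔJ = +1 — passes.
Rule(s) violated: ΔS, ΔL.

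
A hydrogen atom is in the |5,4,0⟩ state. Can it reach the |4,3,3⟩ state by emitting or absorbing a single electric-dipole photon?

forbidden

l: 4 → 3 (Δl = -1). Δl = ±1 satisfied.
m_l: 0 → 3 (Δm_l = +3). |Δm_l| ≤ 1 violated.
The transition is electric-dipole forbidden.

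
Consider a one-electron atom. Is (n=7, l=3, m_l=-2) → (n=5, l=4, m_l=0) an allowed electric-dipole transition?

Initial l = 3, final l = 4, so Δl = +1. E1 requires Δl = ±1: ok.
m_l: -2 → 0 (Δm_l = +2). |Δm_l| ≤ 1 fails.
The transition is electric-dipole forbidden.

forbidden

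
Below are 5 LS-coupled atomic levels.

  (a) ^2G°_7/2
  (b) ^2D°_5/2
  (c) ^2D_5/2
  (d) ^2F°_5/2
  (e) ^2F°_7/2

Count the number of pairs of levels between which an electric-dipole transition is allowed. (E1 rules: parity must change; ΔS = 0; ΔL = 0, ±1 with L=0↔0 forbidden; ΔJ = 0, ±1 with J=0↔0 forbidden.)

(a)–(b): forbidden (parity, ΔL).
(a)–(c): forbidden (ΔL).
(a)–(d): forbidden (parity).
(a)–(e): forbidden (parity).
(b)–(c): allowed.
(b)–(d): forbidden (parity).
(b)–(e): forbidden (parity).
(c)–(d): allowed.
(c)–(e): allowed.
(d)–(e): forbidden (parity).
Allowed pairs: 3 of 10.

3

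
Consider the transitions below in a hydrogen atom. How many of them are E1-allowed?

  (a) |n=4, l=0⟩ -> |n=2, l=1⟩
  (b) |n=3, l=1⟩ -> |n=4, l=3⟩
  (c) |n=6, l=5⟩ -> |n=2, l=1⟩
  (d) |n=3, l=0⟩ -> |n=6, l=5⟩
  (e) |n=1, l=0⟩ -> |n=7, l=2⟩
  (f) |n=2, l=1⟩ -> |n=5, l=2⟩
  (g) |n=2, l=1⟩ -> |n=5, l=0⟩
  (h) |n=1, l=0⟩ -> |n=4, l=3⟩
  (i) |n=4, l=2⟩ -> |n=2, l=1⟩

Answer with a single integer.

4

(a) allowed
(b) forbidden — Δl = +2 (E1 requires Δl = ±1)
(c) forbidden — Δl = -4 (E1 requires Δl = ±1)
(d) forbidden — Δl = +5 (E1 requires Δl = ±1)
(e) forbidden — Δl = +2 (E1 requires Δl = ±1)
(f) allowed
(g) allowed
(h) forbidden — Δl = +3 (E1 requires Δl = ±1)
(i) allowed
Total allowed: 4 of 9.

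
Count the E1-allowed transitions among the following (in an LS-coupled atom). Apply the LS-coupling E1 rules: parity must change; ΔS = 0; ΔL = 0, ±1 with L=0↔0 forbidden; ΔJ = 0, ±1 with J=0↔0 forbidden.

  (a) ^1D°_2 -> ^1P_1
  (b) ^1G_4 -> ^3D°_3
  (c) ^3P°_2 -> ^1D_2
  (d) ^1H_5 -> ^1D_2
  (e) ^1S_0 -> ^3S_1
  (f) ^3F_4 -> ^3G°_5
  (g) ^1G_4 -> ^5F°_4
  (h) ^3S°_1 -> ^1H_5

2

(a) allowed
(b) forbidden (ΔS, ΔL fail)
(c) forbidden (ΔS fails)
(d) forbidden (parity, ΔL, ΔJ fail)
(e) forbidden (parity, ΔS, ΔL fail)
(f) allowed
(g) forbidden (ΔS fails)
(h) forbidden (ΔS, ΔL, ΔJ fail)
Total allowed: 2 of 8.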